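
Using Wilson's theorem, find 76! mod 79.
(78)! = (76)! × (77) × (78) ≡ -1 (mod 79). So (76)! ≡ -1 × [(78)(77)]^(-1) ≡ 39 (mod 79)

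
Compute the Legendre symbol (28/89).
(28/89) = 28^{44} mod 89 = -1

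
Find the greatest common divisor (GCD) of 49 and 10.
1

Using the Euclidean algorithm:
49 = 4 × 10 + 9
10 = 1 × 9 + 1
9 = 9 × 1 + 0

GCD(49, 10) = 1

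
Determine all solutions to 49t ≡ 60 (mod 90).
60

Since gcd(49, 90) = 1 divides 60, a solution exists.
Multiply both sides by the inverse of 49 mod 90:
  49^(-1) mod 90 = 79
  x ≡ 79 × 60 ≡ 4740 ≡ 60 (mod 90)
Verification: 49 × 60 = 2940 = 32 × 90 + 60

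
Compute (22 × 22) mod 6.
4

(22 × 22) = 484
484 mod 6 = 4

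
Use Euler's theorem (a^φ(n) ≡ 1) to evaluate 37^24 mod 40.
By Euler: 37^{16} ≡ 1 (mod 40) since gcd(37, 40) = 1. 24 = 1×16 + 8. So 37^{24} ≡ 37^{8} ≡ 1 (mod 40)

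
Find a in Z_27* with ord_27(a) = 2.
26 has order 2 mod 27 since 26^{2} ≡ 1 (mod 27) and no smaller power works.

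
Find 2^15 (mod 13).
Using Fermat: 2^{12} ≡ 1 (mod 13). 15 ≡ 3 (mod 12). So 2^{15} ≡ 2^{3} ≡ 8 (mod 13)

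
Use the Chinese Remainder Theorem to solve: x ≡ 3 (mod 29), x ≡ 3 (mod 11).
3

Using the Chinese Remainder Theorem:
M = product of moduli = 319
For equation 1: M_1 = 11, 11 ≡ 11 (mod 29), inverse of 11 mod 29 is 8 (check: 11 × 8 = 88 ≡ 1 (mod 29))
For equation 2: M_2 = 29, 29 ≡ 7 (mod 11), inverse of 29 mod 11 is 8 (check: 7 × 8 = 56 ≡ 1 (mod 11))
Combine: x ≡ Σ r_i×M_i×(M_i⁻¹ mod m_i) = 3×11×8 + 3×29×8 = 264 + 696 = 960
960 mod 319 = 3
x ≡ 3 (mod 319)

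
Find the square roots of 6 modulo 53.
The square roots of 6 mod 53 are 18 and 35. Verify: 18² = 324 ≡ 6 (mod 53)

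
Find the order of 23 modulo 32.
Powers of 23 mod 32: 23^1≡23, 23^2≡17, 23^3≡7, 23^4≡1. Order = 4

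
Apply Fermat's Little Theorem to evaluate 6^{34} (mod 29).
24

By Fermat's Little Theorem, a^(p-1) ≡ 1 (mod p) for prime p and gcd(a, p) = 1
Here p = 29, so 6^28 ≡ 1 (mod 29)
We can reduce the exponent: 34 mod 28 = 6
So 6^34 ≡ 6^6 (mod 29)
Computing: 6^6 mod 29 = 24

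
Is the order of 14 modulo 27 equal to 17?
No, the actual order is 18, not 17.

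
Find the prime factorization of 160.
2^5 × 5

Divide by primes starting from smallest:
160 ÷ 2 = 80
80 ÷ 2 = 40
40 ÷ 2 = 20
20 ÷ 2 = 10
10 ÷ 2 = 5
5 ÷ 5 = 1

160 = 2^5 × 5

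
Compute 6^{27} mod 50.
36

Using successive squaring:
Binary expansion of 27: 11011
Powers of 6 mod 50 (each is the square of the previous):
  6^1 ≡ 6 (mod 50)
  6^2 ≡ 6² = 36 ≡ 36 (mod 50)
  6^4 ≡ 36² = 1296 ≡ 46 (mod 50)
  6^8 ≡ 46² = 2116 ≡ 16 (mod 50)
  6^16 ≡ 16² = 256 ≡ 6 (mod 50)
27 = 16 + 8 + 2 + 1, so 6^27 = 6^16 × 6^8 × 6^2 × 6^1 ≡ 6 × 16 × 36 × 6 (mod 50)
Multiplying step by step:
  6 × 16 = 96 ≡ 46 (mod 50)
  46 × 36 = 1656 ≡ 6 (mod 50)
  6 × 6 = 36 ≡ 36 (mod 50)
Result: 6^27 ≡ 36 (mod 50)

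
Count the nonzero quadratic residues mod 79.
For prime 79, there are (p-1)/2 = (79-1)/2 = 39 quadratic residues (excluding 0).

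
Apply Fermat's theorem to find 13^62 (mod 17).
By Fermat: 13^{16} ≡ 1 (mod 17). 62 = 3×16 + 14. So 13^{62} ≡ 13^{14} ≡ 16 (mod 17)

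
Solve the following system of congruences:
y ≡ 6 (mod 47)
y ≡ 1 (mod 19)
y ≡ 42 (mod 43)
8513

Using the Chinese Remainder Theorem:
M = product of moduli = 38399
For equation 1: M_1 = 817, 817 ≡ 18 (mod 47), inverse of 817 mod 47 is 34 (check: 18 × 34 = 612 ≡ 1 (mod 47))
For equation 2: M_2 = 2021, 2021 ≡ 7 (mod 19), inverse of 2021 mod 19 is 11 (check: 7 × 11 = 77 ≡ 1 (mod 19))
For equation 3: M_3 = 893, 893 ≡ 33 (mod 43), inverse of 893 mod 43 is 30 (check: 33 × 30 = 990 ≡ 1 (mod 43))
Combine: y ≡ Σ r_i×M_i×(M_i⁻¹ mod m_i) = 6×817×34 + 1×2021×11 + 42×893×30 = 166668 + 22231 + 1125180 = 1314079
1314079 mod 38399 = 8513
y ≡ 8513 (mod 38399)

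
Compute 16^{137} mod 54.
40

Using successive squaring:
Binary expansion of 137: 10001001
Powers of 16 mod 54 (each is the square of the previous):
  16^1 ≡ 16 (mod 54)
  16^2 ≡ 16² = 256 ≡ 40 (mod 54)
  16^4 ≡ 40² = 1600 ≡ 34 (mod 54)
  16^8 ≡ 34² = 1156 ≡ 22 (mod 54)
  16^16 ≡ 22² = 484 ≡ 52 (mod 54)
  16^32 ≡ 52² = 2704 ≡ 4 (mod 54)
  16^64 ≡ 4² = 16 ≡ 16 (mod 54)
  16^128 ≡ 16² = 256 ≡ 40 (mod 54)
137 = 128 + 8 + 1, so 16^137 = 16^128 × 16^8 × 16^1 ≡ 40 × 22 × 16 (mod 54)
Multiplying step by step:
  40 × 22 = 880 ≡ 16 (mod 54)
  16 × 16 = 256 ≡ 40 (mod 54)
Result: 16^137 ≡ 40 (mod 54)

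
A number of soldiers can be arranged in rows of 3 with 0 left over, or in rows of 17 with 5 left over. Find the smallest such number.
M = 3 × 17 = 51. M₁ = 17, y₁ ≡ 2 (mod 3). M₂ = 3, y₂ ≡ 6 (mod 17). t = 0×17×2 + 5×3×6 ≡ 39 (mod 51). The smallest positive such number is 39.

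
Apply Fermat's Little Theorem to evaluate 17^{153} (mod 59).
57

By Fermat's Little Theorem, a^(p-1) ≡ 1 (mod p) for prime p and gcd(a, p) = 1
Here p = 59, so 17^58 ≡ 1 (mod 59)
We can reduce the exponent: 153 mod 58 = 37
So 17^153 ≡ 17^37 (mod 59)
Computing: 17^37 mod 59 = 57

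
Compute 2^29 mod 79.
Using repeated squaring. 29 = 16 + 8 + 4 + 1 (binary 11101). Repeated squaring mod 79: 2^1 ≡ 2; 2^2 ≡ 2² = 4 ≡ 4; 2^4 ≡ 4² = 16 ≡ 16; 2^8 ≡ 16² = 256 ≡ 19; 2^16 ≡ 19² = 361 ≡ 45. Multiply: 2^29 = 2^16 × 2^8 × 2^4 × 2^1 ≡ 45 × 19 × 16 × 2 (mod 79): 45 × 19 = 855 ≡ 65; 65 × 16 = 1040 ≡ 13; 13 × 2 = 26 ≡ 26. So 2^29 ≡ 26 (mod 79).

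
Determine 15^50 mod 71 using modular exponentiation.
Using repeated squaring. 50 = 32 + 16 + 2 (binary 110010). Repeated squaring mod 71: 15^1 ≡ 15; 15^2 ≡ 15² = 225 ≡ 12; 15^4 ≡ 12² = 144 ≡ 2; 15^8 ≡ 2² = 4 ≡ 4; 15^16 ≡ 4² = 16 ≡ 16; 15^32 ≡ 16² = 256 ≡ 43. Multiply: 15^50 = 15^32 × 15^16 × 15^2 ≡ 43 × 16 × 12 (mod 71): 43 × 16 = 688 ≡ 49; 49 × 12 = 588 ≡ 20. So 15^50 ≡ 20 (mod 71).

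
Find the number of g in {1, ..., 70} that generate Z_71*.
Number of primitive roots mod 71 = φ(70) = 24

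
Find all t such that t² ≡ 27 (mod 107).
The square roots of 27 mod 107 are 53 and 54. Verify: 53² = 2809 ≡ 27 (mod 107)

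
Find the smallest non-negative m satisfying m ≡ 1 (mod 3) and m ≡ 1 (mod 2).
M = 3 × 2 = 6. M₁ = 2, y₁ ≡ 2 (mod 3). M₂ = 3, y₂ ≡ 1 (mod 2). m = 1×2×2 + 1×3×1 ≡ 1 (mod 6)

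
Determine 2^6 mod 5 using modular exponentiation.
6 = 4 + 2 (binary 110). Repeated squaring mod 5: 2^1 ≡ 2; 2^2 ≡ 2² = 4 ≡ 4; 2^4 ≡ 4² = 16 ≡ 1. Multiply: 2^6 = 2^4 × 2^2 ≡ 1 × 4 (mod 5): 1 × 4 = 4 ≡ 4. So 2^6 ≡ 4 (mod 5).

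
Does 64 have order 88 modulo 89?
p - 1 = 88 has prime divisors 2, 11. Check 64^(88/q) mod 89 for each: 64^(88/2) = 64^44 ≡ 1, 64^(88/11) = 64^8 ≡ 16 (mod 89). Since 64^44 ≡ 1 (mod 89), the order of 64 divides 44 (in fact the order is 11) ≠ 88, so it is not a primitive root.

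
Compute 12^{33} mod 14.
6

Using successive squaring:
Binary expansion of 33: 100001
Powers of 12 mod 14 (each is the square of the previous):
  12^1 ≡ 12 (mod 14)
  12^2 ≡ 12² = 144 ≡ 4 (mod 14)
  12^4 ≡ 4² = 16 ≡ 2 (mod 14)
  12^8 ≡ 2² = 4 ≡ 4 (mod 14)
  12^16 ≡ 4² = 16 ≡ 2 (mod 14)
  12^32 ≡ 2² = 4 ≡ 4 (mod 14)
33 = 32 + 1, so 12^33 = 12^32 × 12^1 ≡ 4 × 12 (mod 14)
Multiplying step by step:
  4 × 12 = 48 ≡ 6 (mod 14)
Result: 12^33 ≡ 6 (mod 14)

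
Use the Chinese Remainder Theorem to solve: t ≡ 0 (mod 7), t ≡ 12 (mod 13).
M = 7 × 13 = 91. M₁ = 13, y₁ ≡ 6 (mod 7). M₂ = 7, y₂ ≡ 2 (mod 13). t = 0×13×6 + 12×7×2 ≡ 77 (mod 91)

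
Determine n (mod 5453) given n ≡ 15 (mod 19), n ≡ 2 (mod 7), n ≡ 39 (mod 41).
1269

Using the Chinese Remainder Theorem:
M = product of moduli = 5453
For equation 1: M_1 = 287, 287 ≡ 2 (mod 19), inverse of 287 mod 19 is 10 (check: 2 × 10 = 20 ≡ 1 (mod 19))
For equation 2: M_2 = 779, 779 ≡ 2 (mod 7), inverse of 779 mod 7 is 4 (check: 2 × 4 = 8 ≡ 1 (mod 7))
For equation 3: M_3 = 133, 133 ≡ 10 (mod 41), inverse of 133 mod 41 is 37 (check: 10 × 37 = 370 ≡ 1 (mod 41))
Combine: n ≡ Σ r_i×M_i×(M_i⁻¹ mod m_i) = 15×287×10 + 2×779×4 + 39×133×37 = 43050 + 6232 + 191919 = 241201
241201 mod 5453 = 1269
n ≡ 1269 (mod 5453)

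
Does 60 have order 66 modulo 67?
p - 1 = 66 has prime divisors 2, 3, 11. Check 60^(66/q) mod 67 for each: 60^(66/2) = 60^33 ≡ 1, 60^(66/3) = 60^22 ≡ 29, 60^(66/11) = 60^6 ≡ 64 (mod 67). Since 60^33 ≡ 1 (mod 67), the order of 60 divides 33 (in fact the order is 33) ≠ 66, so it is not a primitive root.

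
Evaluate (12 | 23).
(12/23) = 12^{11} mod 23 = 1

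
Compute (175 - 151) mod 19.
5

(175 - 151) = 24
24 mod 19 = 5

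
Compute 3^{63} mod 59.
7

Using successive squaring:
Binary expansion of 63: 111111
Powers of 3 mod 59 (each is the square of the previous):
  3^1 ≡ 3 (mod 59)
  3^2 ≡ 3² = 9 ≡ 9 (mod 59)
  3^4 ≡ 9² = 81 ≡ 22 (mod 59)
  3^8 ≡ 22² = 484 ≡ 12 (mod 59)
  3^16 ≡ 12² = 144 ≡ 26 (mod 59)
  3^32 ≡ 26² = 676 ≡ 27 (mod 59)
63 = 32 + 16 + 8 + 4 + 2 + 1, so 3^63 = 3^32 × 3^16 × 3^8 × 3^4 × 3^2 × 3^1 ≡ 27 × 26 × 12 × 22 × 9 × 3 (mod 59)
Multiplying step by step:
  27 × 26 = 702 ≡ 53 (mod 59)
  53 × 12 = 636 ≡ 46 (mod 59)
  46 × 22 = 1012 ≡ 9 (mod 59)
  9 × 9 = 81 ≡ 22 (mod 59)
  22 × 3 = 66 ≡ 7 (mod 59)
Result: 3^63 ≡ 7 (mod 59)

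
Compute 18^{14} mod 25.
24

Using successive squaring:
Binary expansion of 14: 1110
Powers of 18 mod 25 (each is the square of the previous):
  18^1 ≡ 18 (mod 25)
  18^2 ≡ 18² = 324 ≡ 24 (mod 25)
  18^4 ≡ 24² = 576 ≡ 1 (mod 25)
  18^8 ≡ 1² = 1 ≡ 1 (mod 25)
14 = 8 + 4 + 2, so 18^14 = 18^8 × 18^4 × 18^2 ≡ 1 × 1 × 24 (mod 25)
Multiplying step by step:
  1 × 1 = 1 ≡ 1 (mod 25)
  1 × 24 = 24 ≡ 24 (mod 25)
Result: 18^14 ≡ 24 (mod 25)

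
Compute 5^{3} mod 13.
8

Using successive squaring:
Binary expansion of 3: 11
Powers of 5 mod 13 (each is the square of the previous):
  5^1 ≡ 5 (mod 13)
  5^2 ≡ 5² = 25 ≡ 12 (mod 13)
3 = 2 + 1, so 5^3 = 5^2 × 5^1 ≡ 12 × 5 (mod 13)
Multiplying step by step:
  12 × 5 = 60 ≡ 8 (mod 13)
Result: 5^3 ≡ 8 (mod 13)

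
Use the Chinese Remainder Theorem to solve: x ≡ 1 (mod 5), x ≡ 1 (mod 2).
M = 5 × 2 = 10. M₁ = 2, y₁ ≡ 3 (mod 5). M₂ = 5, y₂ ≡ 1 (mod 2). x = 1×2×3 + 1×5×1 ≡ 1 (mod 10)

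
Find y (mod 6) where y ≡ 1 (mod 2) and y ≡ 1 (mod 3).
M = 2 × 3 = 6. M₁ = 3, y₁ ≡ 1 (mod 2). M₂ = 2, y₂ ≡ 2 (mod 3). y = 1×3×1 + 1×2×2 ≡ 1 (mod 6)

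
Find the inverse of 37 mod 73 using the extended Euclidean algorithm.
Extended GCD: 37(2) + 73(-1) = 1. So 37^(-1) ≡ 2 ≡ 2 (mod 73). Verify: 37 × 2 = 74 ≡ 1 (mod 73)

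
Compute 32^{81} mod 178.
156

Using successive squaring:
Binary expansion of 81: 1010001
Powers of 32 mod 178 (each is the square of the previous):
  32^1 ≡ 32 (mod 178)
  32^2 ≡ 32² = 1024 ≡ 134 (mod 178)
  32^4 ≡ 134² = 17956 ≡ 156 (mod 178)
  32^8 ≡ 156² = 24336 ≡ 128 (mod 178)
  32^16 ≡ 128² = 16384 ≡ 8 (mod 178)
  32^32 ≡ 8² = 64 ≡ 64 (mod 178)
  32^64 ≡ 64² = 4096 ≡ 2 (mod 178)
81 = 64 + 16 + 1, so 32^81 = 32^64 × 32^16 × 32^1 ≡ 2 × 8 × 32 (mod 178)
Multiplying step by step:
  2 × 8 = 16 ≡ 16 (mod 178)
  16 × 32 = 512 ≡ 156 (mod 178)
Result: 32^81 ≡ 156 (mod 178)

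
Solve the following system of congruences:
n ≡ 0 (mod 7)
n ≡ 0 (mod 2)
0

Using the Chinese Remainder Theorem:
M = product of moduli = 14
For equation 1: M_1 = 2, 2 ≡ 2 (mod 7), inverse of 2 mod 7 is 4 (check: 2 × 4 = 8 ≡ 1 (mod 7))
For equation 2: M_2 = 7, 7 ≡ 1 (mod 2), inverse of 7 mod 2 is 1 (check: 1 × 1 = 1 ≡ 1 (mod 2))
Combine: n ≡ Σ r_i×M_i×(M_i⁻¹ mod m_i) = 0×2×4 + 0×7×1 = 0 + 0 = 0
0 mod 14 = 0
n ≡ 0 (mod 14)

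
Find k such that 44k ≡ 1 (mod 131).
44^(-1) ≡ 3 (mod 131). Verification: 44 × 3 = 132 ≡ 1 (mod 131)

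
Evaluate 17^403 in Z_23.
Using Fermat: 17^{22} ≡ 1 (mod 23). 403 ≡ 7 (mod 22). So 17^{403} ≡ 17^{7} ≡ 20 (mod 23)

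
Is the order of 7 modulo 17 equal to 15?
No, the actual order is 16, not 15.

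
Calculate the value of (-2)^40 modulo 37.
Using Fermat: (-2)^{36} ≡ 1 (mod 37). 40 ≡ 4 (mod 36). So (-2)^{40} ≡ (-2)^{4} ≡ 16 (mod 37)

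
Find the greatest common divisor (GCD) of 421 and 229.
1

Using the Euclidean algorithm:
421 = 1 × 229 + 192
229 = 1 × 192 + 37
192 = 5 × 37 + 7
37 = 5 × 7 + 2
7 = 3 × 2 + 1
2 = 2 × 1 + 0

GCD(421, 229) = 1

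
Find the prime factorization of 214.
2 × 107

Divide by primes starting from smallest:
214 ÷ 2 = 107
107 ÷ 107 = 1

214 = 2 × 107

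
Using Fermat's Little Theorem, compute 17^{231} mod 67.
1

By Fermat's Little Theorem, a^(p-1) ≡ 1 (mod p) for prime p and gcd(a, p) = 1
Here p = 67, so 17^66 ≡ 1 (mod 67)
We can reduce the exponent: 231 mod 66 = 33
So 17^231 ≡ 17^33 (mod 67)
Computing: 17^33 mod 67 = 1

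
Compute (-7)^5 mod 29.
(-7) ≡ 22 (mod 29). 5 = 4 + 1 (binary 101). Repeated squaring mod 29: 22^1 ≡ 22; 22^2 ≡ 22² = 484 ≡ 20; 22^4 ≡ 20² = 400 ≡ 23. Multiply: (-7)^5 ≡ 22^4 × 22^1 ≡ 23 × 22 (mod 29): 23 × 22 = 506 ≡ 13. So (-7)^5 ≡ 13 (mod 29).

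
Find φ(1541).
1452

Prime factorization: 1541 = 23 × 67
Using the formula φ(n) = n × Π(1 - 1/p) for each prime factor p:
φ(1541) = 1541 × (1 - 1/23) × (1 - 1/67)
φ(1541) = 1452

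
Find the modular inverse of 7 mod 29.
7^(-1) ≡ 25 (mod 29). Verification: 7 × 25 = 175 ≡ 1 (mod 29)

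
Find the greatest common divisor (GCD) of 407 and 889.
1

Using the Euclidean algorithm:
407 = 0 × 889 + 407
889 = 2 × 407 + 75
407 = 5 × 75 + 32
75 = 2 × 32 + 11
32 = 2 × 11 + 10
11 = 1 × 10 + 1
10 = 10 × 1 + 0

GCD(407, 889) = 1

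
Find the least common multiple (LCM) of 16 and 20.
80

First find GCD(16, 20) using the Euclidean algorithm:
16 = 0 × 20 + 16
20 = 1 × 16 + 4
16 = 4 × 4 + 0
GCD(16, 20) = 4

LCM formula: LCM(a, b) = (a × b) / GCD(a, b)
LCM(16, 20) = (16 × 20) / 4
LCM(16, 20) = 320 / 4
LCM(16, 20) = 80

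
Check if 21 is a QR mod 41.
By Euler's criterion: 21^{20} ≡ 1 (mod 41). Since this equals 1, 21 is a QR.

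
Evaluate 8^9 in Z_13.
9 = 8 + 1 (binary 1001). Repeated squaring mod 13: 8^1 ≡ 8; 8^2 ≡ 8² = 64 ≡ 12; 8^4 ≡ 12² = 144 ≡ 1; 8^8 ≡ 1² = 1 ≡ 1. Multiply: 8^9 = 8^8 × 8^1 ≡ 1 × 8 (mod 13): 1 × 8 = 8 ≡ 8. So 8^9 ≡ 8 (mod 13).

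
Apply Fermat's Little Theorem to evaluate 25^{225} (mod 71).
1

By Fermat's Little Theorem, a^(p-1) ≡ 1 (mod p) for prime p and gcd(a, p) = 1
Here p = 71, so 25^70 ≡ 1 (mod 71)
We can reduce the exponent: 225 mod 70 = 15
So 25^225 ≡ 25^15 (mod 71)
Computing: 25^15 mod 71 = 1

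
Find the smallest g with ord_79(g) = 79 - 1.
p - 1 = 78 has prime divisors 2, 3, 13. h is a primitive root mod 79 iff h^(78/q) ≢ 1 (mod 79) for each such q.
h = 2: 2^39 ≡ 1, 2^26 ≡ 23, 2^6 ≡ 64 (mod 79); 2^39 ≡ 1, so not a primitive root.
h = 3: 3^39 ≡ 78, 3^26 ≡ 23, 3^6 ≡ 18 (mod 79); none is 1, so 3 has order 78 and is a primitive root.
The smallest primitive root mod 79 is g = 3.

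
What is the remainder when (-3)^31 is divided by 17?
Using Fermat: (-3)^{16} ≡ 1 (mod 17). 31 ≡ 15 (mod 16). So (-3)^{31} ≡ (-3)^{15} ≡ 11 (mod 17)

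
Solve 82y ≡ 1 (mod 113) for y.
51

Using Extended Euclidean Algorithm:
gcd(82, 113) = 1
Bezout coefficients: 82 × 51 + 113 × -37 = 1
So 82 × 51 ≡ 1 (mod 113)
The inverse is 51 mod 113 = 51
Verification: 82 × 51 = 4182 = 37 × 113 + 1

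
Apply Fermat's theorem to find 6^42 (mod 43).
By Fermat's Little Theorem, 6^{42} ≡ 1 (mod 43) since 43 is prime and gcd(6, 43) = 1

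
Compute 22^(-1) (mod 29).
22^(-1) ≡ 4 (mod 29). Verification: 22 × 4 = 88 ≡ 1 (mod 29)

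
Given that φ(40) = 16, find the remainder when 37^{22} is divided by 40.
By Euler: 37^{16} ≡ 1 (mod 40) since gcd(37, 40) = 1. 22 = 1×16 + 6. So 37^{22} ≡ 37^{6} ≡ 9 (mod 40)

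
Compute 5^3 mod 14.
3 = 2 + 1 (binary 11). Repeated squaring mod 14: 5^1 ≡ 5; 5^2 ≡ 5² = 25 ≡ 11. Multiply: 5^3 = 5^2 × 5^1 ≡ 11 × 5 (mod 14): 11 × 5 = 55 ≡ 13. So 5^3 ≡ 13 (mod 14).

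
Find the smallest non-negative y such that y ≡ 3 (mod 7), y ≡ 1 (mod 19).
115

Using the Chinese Remainder Theorem:
M = product of moduli = 133
For equation 1: M_1 = 19, 19 ≡ 5 (mod 7), inverse of 19 mod 7 is 3 (check: 5 × 3 = 15 ≡ 1 (mod 7))
For equation 2: M_2 = 7, 7 ≡ 7 (mod 19), inverse of 7 mod 19 is 11 (check: 7 × 11 = 77 ≡ 1 (mod 19))
Combine: y ≡ Σ r_i×M_i×(M_i⁻¹ mod m_i) = 3×19×3 + 1×7×11 = 171 + 77 = 248
248 mod 133 = 115
y ≡ 115 (mod 133)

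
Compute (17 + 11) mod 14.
0

(17 + 11) = 28
28 mod 14 = 0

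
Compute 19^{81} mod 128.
83

Using successive squaring:
Binary expansion of 81: 1010001
Powers of 19 mod 128 (each is the square of the previous):
  19^1 ≡ 19 (mod 128)
  19^2 ≡ 19² = 361 ≡ 105 (mod 128)
  19^4 ≡ 105² = 11025 ≡ 17 (mod 128)
  19^8 ≡ 17² = 289 ≡ 33 (mod 128)
  19^16 ≡ 33² = 1089 ≡ 65 (mod 128)
  19^32 ≡ 65² = 4225 ≡ 1 (mod 128)
  19^64 ≡ 1² = 1 ≡ 1 (mod 128)
81 = 64 + 16 + 1, so 19^81 = 19^64 × 19^16 × 19^1 ≡ 1 × 65 × 19 (mod 128)
Multiplying step by step:
  1 × 65 = 65 ≡ 65 (mod 128)
  65 × 19 = 1235 ≡ 83 (mod 128)
Result: 19^81 ≡ 83 (mod 128)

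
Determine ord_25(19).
Powers of 19 mod 25: 19^1≡19, 19^2≡11, 19^3≡9, 19^4≡21, 19^5≡24, 19^6≡6, 19^7≡14, 19^8≡16, 19^9≡4, 19^10≡1. Order = 10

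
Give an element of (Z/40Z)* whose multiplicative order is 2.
9 has order 2 mod 40 since 9^{2} ≡ 1 (mod 40) and no smaller power works.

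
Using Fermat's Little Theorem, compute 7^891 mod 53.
By Fermat: 7^{52} ≡ 1 (mod 53). 891 ≡ 7 (mod 52). So 7^{891} ≡ 7^{7} ≡ 29 (mod 53)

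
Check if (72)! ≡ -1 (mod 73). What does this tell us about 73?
(72)! mod 73 = 72. Since this equals -1 (mod 73), Wilson confirms 73 is prime.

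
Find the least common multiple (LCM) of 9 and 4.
36

First find GCD(9, 4) using the Euclidean algorithm:
9 = 2 × 4 + 1
4 = 4 × 1 + 0
GCD(9, 4) = 1

LCM formula: LCM(a, b) = (a × b) / GCD(a, b)
LCM(9, 4) = (9 × 4) / 1
LCM(9, 4) = 36 / 1
LCM(9, 4) = 36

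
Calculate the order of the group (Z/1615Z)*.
1152

Prime factorization: 1615 = 5 × 17 × 19
Using the formula φ(n) = n × Π(1 - 1/p) for each prime factor p:
φ(1615) = 1615 × (1 - 1/5) × (1 - 1/17) × (1 - 1/19)
φ(1615) = 1152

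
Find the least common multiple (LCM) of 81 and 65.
5265

First find GCD(81, 65) using the Euclidean algorithm:
81 = 1 × 65 + 16
65 = 4 × 16 + 1
16 = 16 × 1 + 0
GCD(81, 65) = 1

LCM formula: LCM(a, b) = (a × b) / GCD(a, b)
LCM(81, 65) = (81 × 65) / 1
LCM(81, 65) = 5265 / 1
LCM(81, 65) = 5265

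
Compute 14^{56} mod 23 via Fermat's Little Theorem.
9

By Fermat's Little Theorem, a^(p-1) ≡ 1 (mod p) for prime p and gcd(a, p) = 1
Here p = 23, so 14^22 ≡ 1 (mod 23)
We can reduce the exponent: 56 mod 22 = 12
So 14^56 ≡ 14^12 (mod 23)
Computing: 14^12 mod 23 = 9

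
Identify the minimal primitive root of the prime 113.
p - 1 = 112 has prime divisors 2, 7. h is a primitive root mod 113 iff h^(112/q) ≢ 1 (mod 113) for each such q.
h = 2: 2^56 ≡ 1, 2^16 ≡ 109 (mod 113); 2^56 ≡ 1, so not a primitive root.
h = 3: 3^56 ≡ 112, 3^16 ≡ 49 (mod 113); none is 1, so 3 has order 112 and is a primitive root.
The smallest primitive root mod 113 is g = 3.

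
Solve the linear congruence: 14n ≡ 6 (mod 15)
9

Since gcd(14, 15) = 1 divides 6, a solution exists.
Multiply both sides by the inverse of 14 mod 15:
  14^(-1) mod 15 = 14
  x ≡ 14 × 6 ≡ 84 ≡ 9 (mod 15)
Verification: 14 × 9 = 126 = 8 × 15 + 6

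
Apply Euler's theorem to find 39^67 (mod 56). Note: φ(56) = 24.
By Euler: 39^{24} ≡ 1 (mod 56) since gcd(39, 56) = 1. 67 = 2×24 + 19. So 39^{67} ≡ 39^{19} ≡ 39 (mod 56)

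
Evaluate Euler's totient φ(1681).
1640

Prime factorization: 1681 = 41^2
Using the formula φ(n) = n × Π(1 - 1/p) for each prime factor p:
φ(1681) = 1681 × (1 - 1/41)
φ(1681) = 1640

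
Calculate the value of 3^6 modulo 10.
6 = 4 + 2 (binary 110). Repeated squaring mod 10: 3^1 ≡ 3; 3^2 ≡ 3² = 9 ≡ 9; 3^4 ≡ 9² = 81 ≡ 1. Multiply: 3^6 = 3^4 × 3^2 ≡ 1 × 9 (mod 10): 1 × 9 = 9 ≡ 9. So 3^6 ≡ 9 (mod 10).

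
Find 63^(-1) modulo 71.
62

Using Extended Euclidean Algorithm:
gcd(63, 71) = 1
Bezout coefficients: 63 × -9 + 71 × 8 = 1
So 63 × -9 ≡ 1 (mod 71)
The inverse is -9 mod 71 = 62
Verification: 63 × 62 = 3906 = 55 × 71 + 1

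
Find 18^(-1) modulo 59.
23

Using Extended Euclidean Algorithm:
gcd(18, 59) = 1
Bezout coefficients: 18 × 23 + 59 × -7 = 1
So 18 × 23 ≡ 1 (mod 59)
The inverse is 23 mod 59 = 23
Verification: 18 × 23 = 414 = 7 × 59 + 1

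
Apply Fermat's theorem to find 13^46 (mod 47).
By Fermat's Little Theorem, 13^{46} ≡ 1 (mod 47) since 47 is prime and gcd(13, 47) = 1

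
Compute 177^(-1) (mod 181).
177^(-1) ≡ 45 (mod 181). Verification: 177 × 45 = 7965 ≡ 1 (mod 181)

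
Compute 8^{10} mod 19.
11

Using successive squaring:
Binary expansion of 10: 1010
Powers of 8 mod 19 (each is the square of the previous):
  8^1 ≡ 8 (mod 19)
  8^2 ≡ 8² = 64 ≡ 7 (mod 19)
  8^4 ≡ 7² = 49 ≡ 11 (mod 19)
  8^8 ≡ 11² = 121 ≡ 7 (mod 19)
10 = 8 + 2, so 8^10 = 8^8 × 8^2 ≡ 7 × 7 (mod 19)
Multiplying step by step:
  7 × 7 = 49 ≡ 11 (mod 19)
Result: 8^10 ≡ 11 (mod 19)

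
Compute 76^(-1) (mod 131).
76^(-1) ≡ 50 (mod 131). Verification: 76 × 50 = 3800 ≡ 1 (mod 131)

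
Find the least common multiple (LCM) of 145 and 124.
17980

First find GCD(145, 124) using the Euclidean algorithm:
145 = 1 × 124 + 21
124 = 5 × 21 + 19
21 = 1 × 19 + 2
19 = 9 × 2 + 1
2 = 2 × 1 + 0
GCD(145, 124) = 1

LCM formula: LCM(a, b) = (a × b) / GCD(a, b)
LCM(145, 124) = (145 × 124) / 1
LCM(145, 124) = 17980 / 1
LCM(145, 124) = 17980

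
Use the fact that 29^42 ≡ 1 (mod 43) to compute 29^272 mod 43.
By Fermat: 29^{42} ≡ 1 (mod 43). 272 = 6×42 + 20. So 29^{272} ≡ 29^{20} ≡ 40 (mod 43)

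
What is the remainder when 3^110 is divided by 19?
Using Fermat: 3^{18} ≡ 1 (mod 19). 110 ≡ 2 (mod 18). So 3^{110} ≡ 3^{2} ≡ 9 (mod 19)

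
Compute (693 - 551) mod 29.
26

(693 - 551) = 142
142 mod 29 = 26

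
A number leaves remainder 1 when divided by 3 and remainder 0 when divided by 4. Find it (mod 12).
M = 3 × 4 = 12. M₁ = 4, y₁ ≡ 1 (mod 3). M₂ = 3, y₂ ≡ 3 (mod 4). m = 1×4×1 + 0×3×3 ≡ 4 (mod 12)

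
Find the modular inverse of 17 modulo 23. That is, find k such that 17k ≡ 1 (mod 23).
19

Using Extended Euclidean Algorithm:
gcd(17, 23) = 1
Bezout coefficients: 17 × -4 + 23 × 3 = 1
So 17 × -4 ≡ 1 (mod 23)
The inverse is -4 mod 23 = 19
Verification: 17 × 19 = 323 = 14 × 23 + 1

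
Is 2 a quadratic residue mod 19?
By Euler's criterion: 2^{9} ≡ 18 (mod 19). Since this equals -1 (≡ 18), 2 is not a QR.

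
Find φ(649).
580

Prime factorization: 649 = 11 × 59
Using the formula φ(n) = n × Π(1 - 1/p) for each prime factor p:
φ(649) = 649 × (1 - 1/11) × (1 - 1/59)
φ(649) = 580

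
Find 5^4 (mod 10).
4 = 4 (binary 100). Repeated squaring mod 10: 5^1 ≡ 5; 5^2 ≡ 5² = 25 ≡ 5; 5^4 ≡ 5² = 25 ≡ 5. So 5^4 ≡ 5 (mod 10).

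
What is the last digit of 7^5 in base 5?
7 ≡ 2 (mod 5). 5 = 4 + 1 (binary 101). Repeated squaring mod 5: 2^1 ≡ 2; 2^2 ≡ 2² = 4 ≡ 4; 2^4 ≡ 4² = 16 ≡ 1. Multiply: 7^5 ≡ 2^4 × 2^1 ≡ 1 × 2 (mod 5): 1 × 2 = 2 ≡ 2. So 7^5 ≡ 2 (mod 5).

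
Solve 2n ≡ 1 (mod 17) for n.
9

Using Extended Euclidean Algorithm:
gcd(2, 17) = 1
Bezout coefficients: 2 × -8 + 17 × 1 = 1
So 2 × -8 ≡ 1 (mod 17)
The inverse is -8 mod 17 = 9
Verification: 2 × 9 = 18 = 1 × 17 + 1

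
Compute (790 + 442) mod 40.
32

(790 + 442) = 1232
1232 mod 40 = 32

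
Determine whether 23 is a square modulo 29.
By Euler's criterion: 23^{14} ≡ 1 (mod 29). Since this equals 1, 23 is a QR.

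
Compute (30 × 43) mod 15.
0

(30 × 43) = 1290
1290 mod 15 = 0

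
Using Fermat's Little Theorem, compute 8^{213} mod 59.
2

By Fermat's Little Theorem, a^(p-1) ≡ 1 (mod p) for prime p and gcd(a, p) = 1
Here p = 59, so 8^58 ≡ 1 (mod 59)
We can reduce the exponent: 213 mod 58 = 39
So 8^213 ≡ 8^39 (mod 59)
Computing: 8^39 mod 59 = 2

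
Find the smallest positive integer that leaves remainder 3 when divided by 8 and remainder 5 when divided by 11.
M = 8 × 11 = 88. M₁ = 11, y₁ ≡ 3 (mod 8). M₂ = 8, y₂ ≡ 7 (mod 11). x = 3×11×3 + 5×8×7 ≡ 27 (mod 88). The smallest positive such number is 27.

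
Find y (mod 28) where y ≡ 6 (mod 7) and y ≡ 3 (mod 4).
M = 7 × 4 = 28. M₁ = 4, y₁ ≡ 2 (mod 7). M₂ = 7, y₂ ≡ 3 (mod 4). y = 6×4×2 + 3×7×3 ≡ 27 (mod 28)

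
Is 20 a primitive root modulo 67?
p - 1 = 66 has prime divisors 2, 3, 11. Check 20^(66/q) mod 67 for each: 20^(66/2) = 20^33 ≡ 66, 20^(66/3) = 20^22 ≡ 29, 20^(66/11) = 20^6 ≡ 59 (mod 67). None of these is 1, so 20 has order 66 = φ(67), so it is a primitive root mod 67.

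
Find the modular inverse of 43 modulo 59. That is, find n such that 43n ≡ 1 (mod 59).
11

Using Extended Euclidean Algorithm:
gcd(43, 59) = 1
Bezout coefficients: 43 × 11 + 59 × -8 = 1
So 43 × 11 ≡ 1 (mod 59)
The inverse is 11 mod 59 = 11
Verification: 43 × 11 = 473 = 8 × 59 + 1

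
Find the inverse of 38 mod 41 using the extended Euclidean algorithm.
Extended GCD: 38(-14) + 41(13) = 1. So 38^(-1) ≡ 27 ≡ 27 (mod 41). Verify: 38 × 27 = 1026 ≡ 1 (mod 41)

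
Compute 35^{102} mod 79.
46

Using successive squaring:
Binary expansion of 102: 1100110
Powers of 35 mod 79 (each is the square of the previous):
  35^1 ≡ 35 (mod 79)
  35^2 ≡ 35² = 1225 ≡ 40 (mod 79)
  35^4 ≡ 40² = 1600 ≡ 20 (mod 79)
  35^8 ≡ 20² = 400 ≡ 5 (mod 79)
  35^16 ≡ 5² = 25 ≡ 25 (mod 79)
  35^32 ≡ 25² = 625 ≡ 72 (mod 79)
  35^64 ≡ 72² = 5184 ≡ 49 (mod 79)
102 = 64 + 32 + 4 + 2, so 35^102 = 35^64 × 35^32 × 35^4 × 35^2 ≡ 49 × 72 × 20 × 40 (mod 79)
Multiplying step by step:
  49 × 72 = 3528 ≡ 52 (mod 79)
  52 × 20 = 1040 ≡ 13 (mod 79)
  13 × 40 = 520 ≡ 46 (mod 79)
Result: 35^102 ≡ 46 (mod 79)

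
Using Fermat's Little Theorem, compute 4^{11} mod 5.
4

By Fermat's Little Theorem, a^(p-1) ≡ 1 (mod p) for prime p and gcd(a, p) = 1
Here p = 5, so 4^4 ≡ 1 (mod 5)
We can reduce the exponent: 11 mod 4 = 3
So 4^11 ≡ 4^3 (mod 5)
Computing: 4^3 mod 5 = 4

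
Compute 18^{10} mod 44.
12

Using successive squaring:
Binary expansion of 10: 1010
Powers of 18 mod 44 (each is the square of the previous):
  18^1 ≡ 18 (mod 44)
  18^2 ≡ 18² = 324 ≡ 16 (mod 44)
  18^4 ≡ 16² = 256 ≡ 36 (mod 44)
  18^8 ≡ 36² = 1296 ≡ 20 (mod 44)
10 = 8 + 2, so 18^10 = 18^8 × 18^2 ≡ 20 × 16 (mod 44)
Multiplying step by step:
  20 × 16 = 320 ≡ 12 (mod 44)
Result: 18^10 ≡ 12 (mod 44)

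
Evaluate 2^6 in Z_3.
6 = 4 + 2 (binary 110). Repeated squaring mod 3: 2^1 ≡ 2; 2^2 ≡ 2² = 4 ≡ 1; 2^4 ≡ 1² = 1 ≡ 1. Multiply: 2^6 = 2^4 × 2^2 ≡ 1 × 1 (mod 3): 1 × 1 = 1 ≡ 1. So 2^6 ≡ 1 (mod 3).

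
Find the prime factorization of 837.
3^3 × 31

Divide by primes starting from smallest:
837 ÷ 3 = 279
279 ÷ 3 = 93
93 ÷ 3 = 31
31 ÷ 31 = 1

837 = 3^3 × 31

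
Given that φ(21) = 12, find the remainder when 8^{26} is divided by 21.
By Euler: 8^{12} ≡ 1 (mod 21) since gcd(8, 21) = 1. 26 = 2×12 + 2. So 8^{26} ≡ 8^{2} ≡ 1 (mod 21)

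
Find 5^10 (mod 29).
10 = 8 + 2 (binary 1010). Repeated squaring mod 29: 5^1 ≡ 5; 5^2 ≡ 5² = 25 ≡ 25; 5^4 ≡ 25² = 625 ≡ 16; 5^8 ≡ 16² = 256 ≡ 24. Multiply: 5^10 = 5^8 × 5^2 ≡ 24 × 25 (mod 29): 24 × 25 = 600 ≡ 20. So 5^10 ≡ 20 (mod 29).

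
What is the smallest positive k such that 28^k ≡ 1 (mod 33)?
Powers of 28 mod 33: 28^1≡28, 28^2≡25, 28^3≡7, 28^4≡31, 28^5≡10, 28^6≡16, 28^7≡19, 28^8≡4, 28^9≡13, 28^10≡1. Order = 10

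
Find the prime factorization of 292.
2^2 × 73

Divide by primes starting from smallest:
292 ÷ 2 = 146
146 ÷ 2 = 73
73 ÷ 73 = 1

292 = 2^2 × 73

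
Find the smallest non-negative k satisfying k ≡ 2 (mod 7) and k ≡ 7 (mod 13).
M = 7 × 13 = 91. M₁ = 13, y₁ ≡ 6 (mod 7). M₂ = 7, y₂ ≡ 2 (mod 13). k = 2×13×6 + 7×7×2 ≡ 72 (mod 91)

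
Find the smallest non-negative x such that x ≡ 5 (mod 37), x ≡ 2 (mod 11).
79

Using the Chinese Remainder Theorem:
M = product of moduli = 407
For equation 1: M_1 = 11, 11 ≡ 11 (mod 37), inverse of 11 mod 37 is 27 (check: 11 × 27 = 297 ≡ 1 (mod 37))
For equation 2: M_2 = 37, 37 ≡ 4 (mod 11), inverse of 37 mod 11 is 3 (check: 4 × 3 = 12 ≡ 1 (mod 11))
Combine: x ≡ Σ r_i×M_i×(M_i⁻¹ mod m_i) = 5×11×27 + 2×37×3 = 1485 + 222 = 1707
1707 mod 407 = 79
x ≡ 79 (mod 407)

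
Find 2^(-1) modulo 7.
4

Using Extended Euclidean Algorithm:
gcd(2, 7) = 1
Bezout coefficients: 2 × -3 + 7 × 1 = 1
So 2 × -3 ≡ 1 (mod 7)
The inverse is -3 mod 7 = 4
Verification: 2 × 4 = 8 = 1 × 7 + 1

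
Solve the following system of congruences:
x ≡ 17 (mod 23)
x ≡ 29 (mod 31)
339

Using the Chinese Remainder Theorem:
M = product of moduli = 713
For equation 1: M_1 = 31, 31 ≡ 8 (mod 23), inverse of 31 mod 23 is 3 (check: 8 × 3 = 24 ≡ 1 (mod 23))
For equation 2: M_2 = 23, 23 ≡ 23 (mod 31), inverse of 23 mod 31 is 27 (check: 23 × 27 = 621 ≡ 1 (mod 31))
Combine: x ≡ Σ r_i×M_i×(M_i⁻¹ mod m_i) = 17×31×3 + 29×23×27 = 1581 + 18009 = 19590
19590 mod 713 = 339
x ≡ 339 (mod 713)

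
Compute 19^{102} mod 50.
11

Using successive squaring:
Binary expansion of 102: 1100110
Powers of 19 mod 50 (each is the square of the previous):
  19^1 ≡ 19 (mod 50)
  19^2 ≡ 19² = 361 ≡ 11 (mod 50)
  19^4 ≡ 11² = 121 ≡ 21 (mod 50)
  19^8 ≡ 21² = 441 ≡ 41 (mod 50)
  19^16 ≡ 41² = 1681 ≡ 31 (mod 50)
  19^32 ≡ 31² = 961 ≡ 11 (mod 50)
  19^64 ≡ 11² = 121 ≡ 21 (mod 50)
102 = 64 + 32 + 4 + 2, so 19^102 = 19^64 × 19^32 × 19^4 × 19^2 ≡ 21 × 11 × 21 × 11 (mod 50)
Multiplying step by step:
  21 × 11 = 231 ≡ 31 (mod 50)
  31 × 21 = 651 ≡ 1 (mod 50)
  1 × 11 = 11 ≡ 11 (mod 50)
Result: 19^102 ≡ 11 (mod 50)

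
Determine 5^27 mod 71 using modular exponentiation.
Using repeated squaring. 27 = 16 + 8 + 2 + 1 (binary 11011). Repeated squaring mod 71: 5^1 ≡ 5; 5^2 ≡ 5² = 25 ≡ 25; 5^4 ≡ 25² = 625 ≡ 57; 5^8 ≡ 57² = 3249 ≡ 54; 5^16 ≡ 54² = 2916 ≡ 5. Multiply: 5^27 = 5^16 × 5^8 × 5^2 × 5^1 ≡ 5 × 54 × 25 × 5 (mod 71): 5 × 54 = 270 ≡ 57; 57 × 25 = 1425 ≡ 5; 5 × 5 = 25 ≡ 25. So 5^27 ≡ 25 (mod 71).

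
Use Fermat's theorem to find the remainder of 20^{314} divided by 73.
50

By Fermat's Little Theorem, a^(p-1) ≡ 1 (mod p) for prime p and gcd(a, p) = 1
Here p = 73, so 20^72 ≡ 1 (mod 73)
We can reduce the exponent: 314 mod 72 = 26
So 20^314 ≡ 20^26 (mod 73)
Computing: 20^26 mod 73 = 50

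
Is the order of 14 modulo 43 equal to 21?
Yes, ord_43(14) = 21.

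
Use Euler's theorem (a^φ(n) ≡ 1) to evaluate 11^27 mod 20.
By Euler: 11^{8} ≡ 1 (mod 20) since gcd(11, 20) = 1. 27 = 3×8 + 3. So 11^{27} ≡ 11^{3} ≡ 11 (mod 20)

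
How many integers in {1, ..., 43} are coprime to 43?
42

Prime factorization: 43 = 43
Using the formula φ(n) = n × Π(1 - 1/p) for each prime factor p:
φ(43) = 43 × (1 - 1/43)
φ(43) = 42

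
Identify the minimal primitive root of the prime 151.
p - 1 = 150 has prime divisors 2, 3, 5. h is a primitive root mod 151 iff h^(150/q) ≢ 1 (mod 151) for each such q.
h = 2: 2^75 ≡ 1, 2^50 ≡ 32, 2^30 ≡ 1 (mod 151); 2^75 ≡ 1, so not a primitive root.
h = 3: 3^75 ≡ 150, 3^50 ≡ 1, 3^30 ≡ 59 (mod 151); 3^50 ≡ 1, so not a primitive root.
h = 4: 4^75 ≡ 1, 4^50 ≡ 118, 4^30 ≡ 1 (mod 151); 4^75 ≡ 1, so not a primitive root.
h = 5: 5^75 ≡ 1, 5^50 ≡ 32, 5^30 ≡ 8 (mod 151); 5^75 ≡ 1, so not a primitive root.
h = 6: 6^75 ≡ 150, 6^50 ≡ 32, 6^30 ≡ 59 (mod 151); none is 1, so 6 has order 150 and is a primitive root.
The smallest primitive root mod 151 is g = 6.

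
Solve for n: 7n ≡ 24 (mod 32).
8

Since gcd(7, 32) = 1 divides 24, a solution exists.
Multiply both sides by the inverse of 7 mod 32:
  7^(-1) mod 32 = 23
  x ≡ 23 × 24 ≡ 552 ≡ 8 (mod 32)
Verification: 7 × 8 = 56 = 1 × 32 + 24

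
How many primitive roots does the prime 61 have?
Number of primitive roots mod 61 = φ(60) = 16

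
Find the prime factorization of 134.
2 × 67

Divide by primes starting from smallest:
134 ÷ 2 = 67
67 ÷ 67 = 1

134 = 2 × 67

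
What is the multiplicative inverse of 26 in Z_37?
10

Using Extended Euclidean Algorithm:
gcd(26, 37) = 1
Bezout coefficients: 26 × 10 + 37 × -7 = 1
So 26 × 10 ≡ 1 (mod 37)
The inverse is 10 mod 37 = 10
Verification: 26 × 10 = 260 = 7 × 37 + 1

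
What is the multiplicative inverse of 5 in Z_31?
25

Using Extended Euclidean Algorithm:
gcd(5, 31) = 1
Bezout coefficients: 5 × -6 + 31 × 1 = 1
So 5 × -6 ≡ 1 (mod 31)
The inverse is -6 mod 31 = 25
Verification: 5 × 25 = 125 = 4 × 31 + 1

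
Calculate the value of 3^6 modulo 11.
6 = 4 + 2 (binary 110). Repeated squaring mod 11: 3^1 ≡ 3; 3^2 ≡ 3² = 9 ≡ 9; 3^4 ≡ 9² = 81 ≡ 4. Multiply: 3^6 = 3^4 × 3^2 ≡ 4 × 9 (mod 11): 4 × 9 = 36 ≡ 3. So 3^6 ≡ 3 (mod 11).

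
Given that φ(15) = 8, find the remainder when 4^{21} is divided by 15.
By Euler: 4^{8} ≡ 1 (mod 15) since gcd(4, 15) = 1. 21 = 2×8 + 5. So 4^{21} ≡ 4^{5} ≡ 4 (mod 15)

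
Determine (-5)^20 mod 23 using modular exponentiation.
Using repeated squaring. (-5) ≡ 18 (mod 23). 20 = 16 + 4 (binary 10100). Repeated squaring mod 23: 18^1 ≡ 18; 18^2 ≡ 18² = 324 ≡ 2; 18^4 ≡ 2² = 4 ≡ 4; 18^8 ≡ 4² = 16 ≡ 16; 18^16 ≡ 16² = 256 ≡ 3. Multiply: (-5)^20 ≡ 18^16 × 18^4 ≡ 3 × 4 (mod 23): 3 × 4 = 12 ≡ 12. So (-5)^20 ≡ 12 (mod 23).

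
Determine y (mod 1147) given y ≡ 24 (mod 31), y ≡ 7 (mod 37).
303

Using the Chinese Remainder Theorem:
M = product of moduli = 1147
For equation 1: M_1 = 37, 37 ≡ 6 (mod 31), inverse of 37 mod 31 is 26 (check: 6 × 26 = 156 ≡ 1 (mod 31))
For equation 2: M_2 = 31, 31 ≡ 31 (mod 37), inverse of 31 mod 37 is 6 (check: 31 × 6 = 186 ≡ 1 (mod 37))
Combine: y ≡ Σ r_i×M_i×(M_i⁻¹ mod m_i) = 24×37×26 + 7×31×6 = 23088 + 1302 = 24390
24390 mod 1147 = 303
y ≡ 303 (mod 1147)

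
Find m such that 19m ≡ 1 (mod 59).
19^(-1) ≡ 28 (mod 59). Verification: 19 × 28 = 532 ≡ 1 (mod 59)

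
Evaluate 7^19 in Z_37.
Using repeated squaring. 19 = 16 + 2 + 1 (binary 10011). Repeated squaring mod 37: 7^1 ≡ 7; 7^2 ≡ 7² = 49 ≡ 12; 7^4 ≡ 12² = 144 ≡ 33; 7^8 ≡ 33² = 1089 ≡ 16; 7^16 ≡ 16² = 256 ≡ 34. Multiply: 7^19 = 7^16 × 7^2 × 7^1 ≡ 34 × 12 × 7 (mod 37): 34 × 12 = 408 ≡ 1; 1 × 7 = 7 ≡ 7. So 7^19 ≡ 7 (mod 37).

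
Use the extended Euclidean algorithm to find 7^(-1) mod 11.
Extended GCD: 7(-3) + 11(2) = 1. So 7^(-1) ≡ 8 ≡ 8 (mod 11). Verify: 7 × 8 = 56 ≡ 1 (mod 11)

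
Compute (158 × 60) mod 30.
0

(158 × 60) = 9480
9480 mod 30 = 0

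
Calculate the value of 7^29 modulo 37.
Using repeated squaring. 29 = 16 + 8 + 4 + 1 (binary 11101). Repeated squaring mod 37: 7^1 ≡ 7; 7^2 ≡ 7² = 49 ≡ 12; 7^4 ≡ 12² = 144 ≡ 33; 7^8 ≡ 33² = 1089 ≡ 16; 7^16 ≡ 16² = 256 ≡ 34. Multiply: 7^29 = 7^16 × 7^8 × 7^4 × 7^1 ≡ 34 × 16 × 33 × 7 (mod 37): 34 × 16 = 544 ≡ 26; 26 × 33 = 858 ≡ 7; 7 × 7 = 49 ≡ 12. So 7^29 ≡ 12 (mod 37).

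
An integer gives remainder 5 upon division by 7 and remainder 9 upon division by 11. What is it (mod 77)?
M = 7 × 11 = 77. M₁ = 11, y₁ ≡ 2 (mod 7). M₂ = 7, y₂ ≡ 8 (mod 11). m = 5×11×2 + 9×7×8 ≡ 75 (mod 77). The smallest positive such number is 75.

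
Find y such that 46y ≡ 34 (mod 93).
25

Since gcd(46, 93) = 1 divides 34, a solution exists.
Multiply both sides by the inverse of 46 mod 93:
  46^(-1) mod 93 = 91
  x ≡ 91 × 34 ≡ 3094 ≡ 25 (mod 93)
Verification: 46 × 25 = 1150 = 12 × 93 + 34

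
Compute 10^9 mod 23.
9 = 8 + 1 (binary 1001). Repeated squaring mod 23: 10^1 ≡ 10; 10^2 ≡ 10² = 100 ≡ 8; 10^4 ≡ 8² = 64 ≡ 18; 10^8 ≡ 18² = 324 ≡ 2. Multiply: 10^9 = 10^8 × 10^1 ≡ 2 × 10 (mod 23): 2 × 10 = 20 ≡ 20. So 10^9 ≡ 20 (mod 23).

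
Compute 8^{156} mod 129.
64

Using successive squaring:
Binary expansion of 156: 10011100
Powers of 8 mod 129 (each is the square of the previous):
  8^1 ≡ 8 (mod 129)
  8^2 ≡ 8² = 64 ≡ 64 (mod 129)
  8^4 ≡ 64² = 4096 ≡ 97 (mod 129)
  8^8 ≡ 97² = 9409 ≡ 121 (mod 129)
  8^16 ≡ 121² = 14641 ≡ 64 (mod 129)
  8^32 ≡ 64² = 4096 ≡ 97 (mod 129)
  8^64 ≡ 97² = 9409 ≡ 121 (mod 129)
  8^128 ≡ 121² = 14641 ≡ 64 (mod 129)
156 = 128 + 16 + 8 + 4, so 8^156 = 8^128 × 8^16 × 8^8 × 8^4 ≡ 64 × 64 × 121 × 97 (mod 129)
Multiplying step by step:
  64 × 64 = 4096 ≡ 97 (mod 129)
  97 × 121 = 11737 ≡ 127 (mod 129)
  127 × 97 = 12319 ≡ 64 (mod 129)
Result: 8^156 ≡ 64 (mod 129)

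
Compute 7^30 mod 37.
Using repeated squaring. 30 = 16 + 8 + 4 + 2 (binary 11110). Repeated squaring mod 37: 7^1 ≡ 7; 7^2 ≡ 7² = 49 ≡ 12; 7^4 ≡ 12² = 144 ≡ 33; 7^8 ≡ 33² = 1089 ≡ 16; 7^16 ≡ 16² = 256 ≡ 34. Multiply: 7^30 = 7^16 × 7^8 × 7^4 × 7^2 ≡ 34 × 16 × 33 × 12 (mod 37): 34 × 16 = 544 ≡ 26; 26 × 33 = 858 ≡ 7; 7 × 12 = 84 ≡ 10. So 7^30 ≡ 10 (mod 37).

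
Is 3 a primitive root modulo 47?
No

To verify, check if 3^(46/q) ≢ 1 (mod 47) for each prime divisor q of 46
Divisors of 46 = 46: [1, 2, 23, 46]
  3^(46/2) = 3^23 ≡ 1 (mod 47)
  3^(46/23) = 3^2 ≡ 9 (mod 47)
Conclusion: 3 is not a primitive root modulo 47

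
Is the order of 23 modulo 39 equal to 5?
No, the actual order is 6, not 5.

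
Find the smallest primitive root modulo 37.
p - 1 = 36 has prime divisors 2, 3. h is a primitive root mod 37 iff h^(36/q) ≢ 1 (mod 37) for each such q.
h = 2: 2^18 ≡ 36, 2^12 ≡ 26 (mod 37); none is 1, so 2 has order 36 and is a primitive root.
The smallest primitive root mod 37 is g = 2.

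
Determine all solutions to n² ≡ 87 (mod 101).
The square roots of 87 mod 101 are 84 and 17. Verify: 84² = 7056 ≡ 87 (mod 101)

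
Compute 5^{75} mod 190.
125

Using successive squaring:
Binary expansion of 75: 1001011
Powers of 5 mod 190 (each is the square of the previous):
  5^1 ≡ 5 (mod 190)
  5^2 ≡ 5² = 25 ≡ 25 (mod 190)
  5^4 ≡ 25² = 625 ≡ 55 (mod 190)
  5^8 ≡ 55² = 3025 ≡ 175 (mod 190)
  5^16 ≡ 175² = 30625 ≡ 35 (mod 190)
  5^32 ≡ 35² = 1225 ≡ 85 (mod 190)
  5^64 ≡ 85² = 7225 ≡ 5 (mod 190)
75 = 64 + 8 + 2 + 1, so 5^75 = 5^64 × 5^8 × 5^2 × 5^1 ≡ 5 × 175 × 25 × 5 (mod 190)
Multiplying step by step:
  5 × 175 = 875 ≡ 115 (mod 190)
  115 × 25 = 2875 ≡ 25 (mod 190)
  25 × 5 = 125 ≡ 125 (mod 190)
Result: 5^75 ≡ 125 (mod 190)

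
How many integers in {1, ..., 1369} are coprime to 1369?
1332

Prime factorization: 1369 = 37^2
Using the formula φ(n) = n × Π(1 - 1/p) for each prime factor p:
φ(1369) = 1369 × (1 - 1/37)
φ(1369) = 1332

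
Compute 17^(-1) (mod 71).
46

Using Extended Euclidean Algorithm:
gcd(17, 71) = 1
Bezout coefficients: 17 × -25 + 71 × 6 = 1
So 17 × -25 ≡ 1 (mod 71)
The inverse is -25 mod 71 = 46
Verification: 17 × 46 = 782 = 11 × 71 + 1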